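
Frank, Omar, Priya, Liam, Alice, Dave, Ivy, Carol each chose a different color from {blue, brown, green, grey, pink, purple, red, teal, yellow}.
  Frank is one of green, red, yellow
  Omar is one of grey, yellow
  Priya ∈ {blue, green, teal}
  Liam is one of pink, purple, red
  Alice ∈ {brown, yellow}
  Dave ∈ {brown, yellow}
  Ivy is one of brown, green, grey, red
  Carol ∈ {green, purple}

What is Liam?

pink

Alice and Dave between them cover only {brown, yellow} — a naked pair. Remove those values from Frank, Omar, Ivy.
Omar must be grey (only option left). Eliminate grey elsewhere: Ivy.
Frank and Ivy share exactly the 2 values {green, red}; by pigeonhole those values go to them, so strike green, red from Priya, Liam, Carol.
Carol must be purple (only option left). Strike purple from Liam.
So Liam = pink.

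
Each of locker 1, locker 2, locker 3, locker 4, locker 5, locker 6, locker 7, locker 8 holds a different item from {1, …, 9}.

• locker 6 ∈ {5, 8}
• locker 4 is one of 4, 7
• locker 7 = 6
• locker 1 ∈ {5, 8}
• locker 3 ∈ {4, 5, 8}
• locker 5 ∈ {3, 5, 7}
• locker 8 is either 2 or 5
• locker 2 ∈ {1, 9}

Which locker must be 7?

locker 7's domain is down to {6}, so locker 7 = 6.
locker 1 and locker 6 between them cover only {5, 8} — a naked pair. Remove those values from locker 3, locker 5, locker 8.
locker 3 has just one choice, so locker 3 = 4. Strike 4 from locker 4.
So 7 goes to locker 4.

locker 4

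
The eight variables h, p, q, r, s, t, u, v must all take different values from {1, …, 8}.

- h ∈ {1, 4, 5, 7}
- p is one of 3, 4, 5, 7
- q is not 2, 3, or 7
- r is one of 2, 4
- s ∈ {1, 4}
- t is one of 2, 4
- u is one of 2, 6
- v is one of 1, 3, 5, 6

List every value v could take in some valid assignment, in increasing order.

The 8 variables together cover exactly {1, 2, 3, 4, 5, 6, 7, 8} — 8 values for 8 variables — and 8 appears only in q's list, so q = 8.
r and t share exactly the 2 values {2, 4}; by pigeonhole those values go to them, so strike 2, 4 from h, p, s, u.
That leaves s = 1. Eliminate 1 elsewhere: h, v.
u's domain is down to {6}, so u = 6. So v can't be 6.
No further eliminations apply; v can still be any of 3, 5.

3, 5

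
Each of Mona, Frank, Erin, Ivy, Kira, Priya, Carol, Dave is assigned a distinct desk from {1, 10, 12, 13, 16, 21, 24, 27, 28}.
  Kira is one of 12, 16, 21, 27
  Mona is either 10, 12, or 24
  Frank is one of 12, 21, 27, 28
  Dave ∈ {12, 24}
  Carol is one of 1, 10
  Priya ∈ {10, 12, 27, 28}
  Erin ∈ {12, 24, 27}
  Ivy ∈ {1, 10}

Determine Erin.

Among the 8 variables, 16 fits only Kira (and all 8 values in {1, 10, 12, 16, 21, 24, 27, 28} must be used), so Kira = 16.
Among the 7 still-open variables, 21 fits only Frank (and all 7 values in {1, 10, 12, 21, 24, 27, 28} must be used), so Frank = 21.
The 6 still-open variables together cover exactly {1, 10, 12, 24, 27, 28} — 6 values for 6 variables — and 28 appears only in Priya's list, so Priya = 28.
Among the 5 still-open variables, 27 fits only Erin (and all 5 values in {1, 10, 12, 24, 27} must be used), so Erin = 27.

27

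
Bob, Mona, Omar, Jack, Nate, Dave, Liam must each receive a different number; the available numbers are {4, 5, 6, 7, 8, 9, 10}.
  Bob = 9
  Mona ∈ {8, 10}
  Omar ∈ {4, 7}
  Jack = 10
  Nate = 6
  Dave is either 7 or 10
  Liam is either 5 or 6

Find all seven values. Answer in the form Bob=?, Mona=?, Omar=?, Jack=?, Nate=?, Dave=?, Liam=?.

Bob must be 9 (only option left).
Jack has just one choice, so Jack = 10. Eliminate 10 elsewhere: Mona, Dave.
Nate must be 6 (only option left). Eliminate 6 elsewhere: Liam.
Dave has just one choice, so Dave = 7. So Omar can't be 7.
Liam must be 5 (only option left).
Mona must be 8 (only option left).
Omar has just one choice, so Omar = 4.

Bob=9, Mona=8, Omar=4, Jack=10, Nate=6, Dave=7, Liam=5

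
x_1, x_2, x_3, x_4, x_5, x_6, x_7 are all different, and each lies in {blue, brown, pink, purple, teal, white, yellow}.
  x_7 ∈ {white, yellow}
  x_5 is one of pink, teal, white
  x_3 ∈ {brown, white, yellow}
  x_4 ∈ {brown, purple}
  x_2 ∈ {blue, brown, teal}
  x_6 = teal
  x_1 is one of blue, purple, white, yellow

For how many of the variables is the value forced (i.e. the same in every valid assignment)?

2

x_6 must be teal (only option left). So x_2, x_5 can't be teal.
The 6 still-open variables together cover exactly {blue, brown, pink, purple, white, yellow} — 6 values for 6 variables — and pink appears only in x_5's list, so x_5 = pink.
Determined: x_5=pink, x_6=teal. The other variables each still have more than one consistent value. That makes 2.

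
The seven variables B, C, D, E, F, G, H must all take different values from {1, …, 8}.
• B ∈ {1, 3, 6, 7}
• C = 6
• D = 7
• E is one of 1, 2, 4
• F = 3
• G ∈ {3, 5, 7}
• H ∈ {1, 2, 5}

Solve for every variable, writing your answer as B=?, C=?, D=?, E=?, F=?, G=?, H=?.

C has just one choice, so C = 6. So B can't be 6.
D has just one choice, so D = 7. Eliminate 7 elsewhere: B, G.
F has just one choice, so F = 3. Eliminate 3 elsewhere: B, G.
That leaves G = 5. Eliminate 5 elsewhere: H.
B must be 1 (only option left). So E, H can't be 1.
That leaves H = 2. Remove 2 from E.
E's domain is down to {4}, so E = 4.

B=1, C=6, D=7, E=4, F=3, G=5, H=2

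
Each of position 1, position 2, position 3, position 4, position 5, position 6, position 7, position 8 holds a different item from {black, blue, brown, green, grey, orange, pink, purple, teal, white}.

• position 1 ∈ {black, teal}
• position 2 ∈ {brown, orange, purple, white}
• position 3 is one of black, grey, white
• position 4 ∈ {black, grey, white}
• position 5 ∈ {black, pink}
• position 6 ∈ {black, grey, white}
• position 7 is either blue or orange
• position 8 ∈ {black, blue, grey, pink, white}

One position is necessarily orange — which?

position 7

position 3, position 4, position 6 share exactly the 3 values {black, grey, white}; by pigeonhole those values go to them, so strike black, grey, white from position 1, position 2, position 5, position 8.
position 1's domain is down to {teal}, so position 1 = teal.
position 5 must be pink (only option left). Eliminate pink elsewhere: position 8.
position 8 has just one choice, so position 8 = blue. Strike blue from position 7.
So orange goes to position 7.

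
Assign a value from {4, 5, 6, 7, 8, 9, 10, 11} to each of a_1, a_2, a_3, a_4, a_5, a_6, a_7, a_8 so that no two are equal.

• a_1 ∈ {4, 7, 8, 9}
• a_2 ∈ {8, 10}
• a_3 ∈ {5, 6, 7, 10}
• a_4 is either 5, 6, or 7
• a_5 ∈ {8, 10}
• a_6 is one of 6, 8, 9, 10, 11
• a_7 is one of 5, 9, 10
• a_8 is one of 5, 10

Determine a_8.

5

The 8 variables draw from only 8 values {4, 5, 6, 7, 8, 9, 10, 11}, so each is used; only a_1 can be 4, hence a_1 = 4.
The 7 still-open variables together cover exactly {5, 6, 7, 8, 9, 10, 11} — 7 values for 7 variables — and 11 appears only in a_6's list, so a_6 = 11.
Among the 6 still-open variables, 9 fits only a_7 (and all 6 values in {5, 6, 7, 8, 9, 10} must be used), so a_7 = 9.
a_2 and a_5 share exactly the 2 values {8, 10}; by pigeonhole those values go to them, so strike 8, 10 from a_3, a_8.
So a_8 = 5.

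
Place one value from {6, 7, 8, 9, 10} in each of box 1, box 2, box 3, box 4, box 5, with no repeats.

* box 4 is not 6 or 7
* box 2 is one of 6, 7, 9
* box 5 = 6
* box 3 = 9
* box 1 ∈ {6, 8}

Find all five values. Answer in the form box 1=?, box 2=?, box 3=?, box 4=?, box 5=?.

box 3 must be 9 (only option left). Remove 9 from box 2, box 4.
That leaves box 5 = 6. Strike 6 from box 1, box 2.
box 1 has just one choice, so box 1 = 8. Eliminate 8 elsewhere: box 4.
box 2 must be 7 (only option left).
box 4 has just one choice, so box 4 = 10.

box 1=8, box 2=7, box 3=9, box 4=10, box 5=6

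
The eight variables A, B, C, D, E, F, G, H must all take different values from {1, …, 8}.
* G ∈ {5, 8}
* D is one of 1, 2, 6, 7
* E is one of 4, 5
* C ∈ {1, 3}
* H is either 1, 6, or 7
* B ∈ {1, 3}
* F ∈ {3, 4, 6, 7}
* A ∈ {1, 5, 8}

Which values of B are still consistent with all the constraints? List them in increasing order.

The 8 variables draw from only 8 values {1, 2, 3, 4, 5, 6, 7, 8}, so each is used; only D can be 2, hence D = 2.
B and C between them cover only {1, 3} — a naked pair. Remove those values from A, F, H.
The 2 variables A and G are confined to {5, 8}, which locks those values in; drop them from E.
E's domain is down to {4}, so E = 4. Remove 4 from F.
No further eliminations apply; B can still be any of 1, 3.

1, 3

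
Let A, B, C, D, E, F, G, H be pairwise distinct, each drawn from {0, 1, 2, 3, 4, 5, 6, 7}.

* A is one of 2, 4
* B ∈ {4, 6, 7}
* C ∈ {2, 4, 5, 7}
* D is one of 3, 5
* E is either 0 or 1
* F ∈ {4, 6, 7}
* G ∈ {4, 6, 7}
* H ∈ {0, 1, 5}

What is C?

5

Among the 8 variables, 3 fits only D (and all 8 values in {0, 1, 2, 3, 4, 5, 6, 7} must be used), so D = 3.
The 3 variables B, F, G are confined to {4, 6, 7}, which locks those values in; drop them from A, C.
A has just one choice, so A = 2. Strike 2 from C.
So C = 5.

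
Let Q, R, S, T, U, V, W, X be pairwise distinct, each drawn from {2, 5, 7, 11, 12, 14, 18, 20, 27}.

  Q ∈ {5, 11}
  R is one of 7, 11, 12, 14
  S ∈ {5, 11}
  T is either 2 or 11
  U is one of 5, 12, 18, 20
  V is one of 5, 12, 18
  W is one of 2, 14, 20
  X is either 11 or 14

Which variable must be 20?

W

The 8 variables draw from only 8 values {2, 5, 7, 11, 12, 14, 18, 20}, so each is used; only R can be 7, hence R = 7.
Q and S share exactly the 2 values {5, 11}; by pigeonhole those values go to them, so strike 5, 11 from T, U, V, X.
T has just one choice, so T = 2. Strike 2 from W.
That leaves X = 14. Strike 14 from W.
So 20 goes to W.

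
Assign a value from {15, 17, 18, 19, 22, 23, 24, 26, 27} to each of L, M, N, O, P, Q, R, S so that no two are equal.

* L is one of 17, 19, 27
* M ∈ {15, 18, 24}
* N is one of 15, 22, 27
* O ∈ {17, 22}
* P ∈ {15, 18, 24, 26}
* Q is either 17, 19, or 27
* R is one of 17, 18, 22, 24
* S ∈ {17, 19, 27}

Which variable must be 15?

N

Among the 8 variables, 26 fits only P (and all 8 values in {15, 17, 18, 19, 22, 24, 26, 27} must be used), so P = 26.
L, Q, S between them cover only {17, 19, 27} — a naked triple. Remove those values from N, O, R.
O's domain is down to {22}, so O = 22. Eliminate 22 elsewhere: N, R.
So 15 goes to N.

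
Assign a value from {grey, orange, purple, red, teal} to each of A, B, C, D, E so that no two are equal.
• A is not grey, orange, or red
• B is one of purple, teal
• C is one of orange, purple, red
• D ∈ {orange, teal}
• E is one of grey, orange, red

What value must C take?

Among the 5 variables, grey fits only E (and all 5 values in {grey, orange, purple, red, teal} must be used), so E = grey.
Among the 4 still-open variables, red fits only C (and all 4 values in {orange, purple, red, teal} must be used), so C = red.

red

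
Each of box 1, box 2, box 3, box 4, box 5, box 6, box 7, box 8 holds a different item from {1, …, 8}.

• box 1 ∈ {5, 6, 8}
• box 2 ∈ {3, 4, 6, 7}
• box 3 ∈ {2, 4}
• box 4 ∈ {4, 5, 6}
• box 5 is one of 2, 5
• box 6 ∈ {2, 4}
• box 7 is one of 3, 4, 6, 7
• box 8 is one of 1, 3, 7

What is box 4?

Among the 8 variables, 1 fits only box 8 (and all 8 values in {1, 2, 3, 4, 5, 6, 7, 8} must be used), so box 8 = 1.
Among the 7 still-open variables, 8 fits only box 1 (and all 7 values in {2, 3, 4, 5, 6, 7, 8} must be used), so box 1 = 8.
The 2 variables box 3 and box 6 are confined to {2, 4}, which locks those values in; drop them from box 2, box 4, box 5, box 7.
box 5 must be 5 (only option left). Strike 5 from box 4.
So box 4 = 6.

6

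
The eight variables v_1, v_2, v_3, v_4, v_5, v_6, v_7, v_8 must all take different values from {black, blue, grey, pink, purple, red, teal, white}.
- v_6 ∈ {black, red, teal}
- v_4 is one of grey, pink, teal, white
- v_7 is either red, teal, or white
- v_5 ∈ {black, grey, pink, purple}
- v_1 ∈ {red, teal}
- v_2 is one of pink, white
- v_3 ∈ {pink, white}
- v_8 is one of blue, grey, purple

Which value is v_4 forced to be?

The 8 variables draw from only 8 values {black, blue, grey, pink, purple, red, teal, white}, so each is used; only v_8 can be blue, hence v_8 = blue.
The 7 still-open variables together cover exactly {black, grey, pink, purple, red, teal, white} — 7 values for 7 variables — and purple appears only in v_5's list, so v_5 = purple.
The 6 still-open variables together cover exactly {black, grey, pink, red, teal, white} — 6 values for 6 variables — and black appears only in v_6's list, so v_6 = black.
The 5 still-open variables together cover exactly {grey, pink, red, teal, white} — 5 values for 5 variables — and grey appears only in v_4's list, so v_4 = grey.

grey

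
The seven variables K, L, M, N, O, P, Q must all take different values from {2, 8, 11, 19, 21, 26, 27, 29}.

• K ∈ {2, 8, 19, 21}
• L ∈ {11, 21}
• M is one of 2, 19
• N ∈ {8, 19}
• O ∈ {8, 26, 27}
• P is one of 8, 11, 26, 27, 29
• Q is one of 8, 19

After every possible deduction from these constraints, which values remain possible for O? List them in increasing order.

The 2 variables N and Q are confined to {8, 19}, which locks those values in; drop them from K, M, O, P.
M must be 2 (only option left). Eliminate 2 elsewhere: K.
That leaves K = 21. Strike 21 from L.
L must be 11 (only option left). Remove 11 from P.
No further eliminations apply; O can still be any of 26, 27.

26, 27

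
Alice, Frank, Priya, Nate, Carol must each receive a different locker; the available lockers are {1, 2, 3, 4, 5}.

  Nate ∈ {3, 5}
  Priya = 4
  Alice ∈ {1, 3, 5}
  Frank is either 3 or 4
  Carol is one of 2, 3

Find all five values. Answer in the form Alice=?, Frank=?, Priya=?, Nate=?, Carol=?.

Priya must be 4 (only option left). Strike 4 from Frank.
Frank must be 3 (only option left). Remove 3 from Alice, Nate, Carol.
That leaves Nate = 5. So Alice can't be 5.
Carol must be 2 (only option left).
Alice has just one choice, so Alice = 1.

Alice=1, Frank=3, Priya=4, Nate=5, Carol=2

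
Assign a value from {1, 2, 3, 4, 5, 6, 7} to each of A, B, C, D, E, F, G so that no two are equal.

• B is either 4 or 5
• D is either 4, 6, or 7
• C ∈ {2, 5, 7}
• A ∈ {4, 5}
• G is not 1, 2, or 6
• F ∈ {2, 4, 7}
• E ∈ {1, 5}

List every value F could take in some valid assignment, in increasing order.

2, 7

The 7 variables together cover exactly {1, 2, 3, 4, 5, 6, 7} — 7 values for 7 variables — and 1 appears only in E's list, so E = 1.
Among the 6 still-open variables, 3 fits only G (and all 6 values in {2, 3, 4, 5, 6, 7} must be used), so G = 3.
The 5 still-open variables together cover exactly {2, 4, 5, 6, 7} — 5 values for 5 variables — and 6 appears only in D's list, so D = 6.
A and B share exactly the 2 values {4, 5}; by pigeonhole those values go to them, so strike 4, 5 from C, F.
No further eliminations apply; F can still be any of 2, 7.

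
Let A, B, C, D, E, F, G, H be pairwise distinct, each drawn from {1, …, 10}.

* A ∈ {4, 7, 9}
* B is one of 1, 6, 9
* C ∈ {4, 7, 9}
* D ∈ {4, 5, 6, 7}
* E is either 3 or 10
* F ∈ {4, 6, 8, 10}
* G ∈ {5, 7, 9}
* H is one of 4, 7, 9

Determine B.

The 3 variables A, C, H are confined to {4, 7, 9}, which locks those values in; drop them from B, D, F, G.
G must be 5 (only option left). So D can't be 5.
D's domain is down to {6}, so D = 6. So B, F can't be 6.
So B = 1.

1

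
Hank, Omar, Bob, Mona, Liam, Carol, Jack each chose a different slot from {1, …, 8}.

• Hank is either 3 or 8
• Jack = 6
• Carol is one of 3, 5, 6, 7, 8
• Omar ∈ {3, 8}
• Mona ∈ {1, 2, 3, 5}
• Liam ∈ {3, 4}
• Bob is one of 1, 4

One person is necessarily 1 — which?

Bob

Jack's domain is down to {6}, so Jack = 6. Strike 6 from Carol.
Hank and Omar between them cover only {3, 8} — a naked pair. Remove those values from Mona, Liam, Carol.
Liam's domain is down to {4}, so Liam = 4. Eliminate 4 elsewhere: Bob.
So 1 goes to Bob.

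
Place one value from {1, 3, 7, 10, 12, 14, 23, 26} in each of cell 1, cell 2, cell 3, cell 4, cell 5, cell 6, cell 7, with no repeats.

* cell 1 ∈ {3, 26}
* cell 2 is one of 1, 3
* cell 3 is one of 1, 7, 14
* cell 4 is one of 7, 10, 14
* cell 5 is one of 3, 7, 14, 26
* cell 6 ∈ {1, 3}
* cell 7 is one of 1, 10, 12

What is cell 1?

26

The 7 variables draw from only 7 values {1, 3, 7, 10, 12, 14, 26}, so each is used; only cell 7 can be 12, hence cell 7 = 12.
The 6 still-open variables draw from only 6 values {1, 3, 7, 10, 14, 26}, so each is used; only cell 4 can be 10, hence cell 4 = 10.
cell 2 and cell 6 between them cover only {1, 3} — a naked pair. Remove those values from cell 1, cell 3, cell 5.
So cell 1 = 26.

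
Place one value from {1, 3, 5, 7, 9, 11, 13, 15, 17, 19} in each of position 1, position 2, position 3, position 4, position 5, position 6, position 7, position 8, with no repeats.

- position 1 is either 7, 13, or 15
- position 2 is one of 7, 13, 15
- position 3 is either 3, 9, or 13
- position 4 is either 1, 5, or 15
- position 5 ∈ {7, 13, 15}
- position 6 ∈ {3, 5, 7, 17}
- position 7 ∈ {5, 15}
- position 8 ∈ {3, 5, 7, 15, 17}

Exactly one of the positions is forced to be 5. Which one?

position 7

The 8 variables draw from only 8 values {1, 3, 5, 7, 9, 13, 15, 17}, so each is used; only position 4 can be 1, hence position 4 = 1.
Among the 7 still-open variables, 9 fits only position 3 (and all 7 values in {3, 5, 7, 9, 13, 15, 17} must be used), so position 3 = 9.
position 1, position 2, position 5 share exactly the 3 values {7, 13, 15}; by pigeonhole those values go to them, so strike 7, 13, 15 from position 6, position 7, position 8.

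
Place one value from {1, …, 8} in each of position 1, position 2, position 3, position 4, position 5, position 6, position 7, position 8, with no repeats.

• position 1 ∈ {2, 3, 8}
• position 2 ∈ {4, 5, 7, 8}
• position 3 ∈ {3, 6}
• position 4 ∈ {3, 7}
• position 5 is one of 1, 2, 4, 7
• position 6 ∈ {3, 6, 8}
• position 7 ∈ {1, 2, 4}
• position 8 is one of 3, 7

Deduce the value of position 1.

2

Among the 8 variables, 5 fits only position 2 (and all 8 values in {1, 2, 3, 4, 5, 6, 7, 8} must be used), so position 2 = 5.
The 2 variables position 4 and position 8 are confined to {3, 7}, which locks those values in; drop them from position 1, position 3, position 5, position 6.
That leaves position 3 = 6. Strike 6 from position 6.
That leaves position 6 = 8. Strike 8 from position 1.
So position 1 = 2.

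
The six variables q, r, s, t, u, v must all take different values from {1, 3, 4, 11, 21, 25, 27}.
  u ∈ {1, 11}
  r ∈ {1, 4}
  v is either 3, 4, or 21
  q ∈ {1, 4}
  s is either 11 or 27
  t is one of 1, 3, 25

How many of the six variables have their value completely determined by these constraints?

The 2 variables q and r are confined to {1, 4}, which locks those values in; drop them from t, u, v.
u's domain is down to {11}, so u = 11. Strike 11 from s.
s's domain is down to {27}, so s = 27.
Determined: s=27, u=11. The other variables each still have more than one consistent value. That makes 2.

2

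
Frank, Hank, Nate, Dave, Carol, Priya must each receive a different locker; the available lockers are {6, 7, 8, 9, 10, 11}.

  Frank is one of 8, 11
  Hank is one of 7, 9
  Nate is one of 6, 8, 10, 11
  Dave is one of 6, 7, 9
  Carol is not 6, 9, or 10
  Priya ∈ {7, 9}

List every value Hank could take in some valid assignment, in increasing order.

7, 9

The 6 variables draw from only 6 values {6, 7, 8, 9, 10, 11}, so each is used; only Nate can be 10, hence Nate = 10.
The 5 still-open variables together cover exactly {6, 7, 8, 9, 11} — 5 values for 5 variables — and 6 appears only in Dave's list, so Dave = 6.
The 2 variables Hank and Priya are confined to {7, 9}, which locks those values in; drop them from Carol.
No further eliminations apply; Hank can still be any of 7, 9.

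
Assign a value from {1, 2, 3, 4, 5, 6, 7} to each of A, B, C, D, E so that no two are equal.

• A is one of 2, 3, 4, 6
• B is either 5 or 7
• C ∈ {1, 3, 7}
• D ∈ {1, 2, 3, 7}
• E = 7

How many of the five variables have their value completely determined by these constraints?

E must be 7 (only option left). Strike 7 from B, C, D.
That leaves B = 5.
Determined: B=5, E=7. The other variables each still have more than one consistent value. That makes 2.

2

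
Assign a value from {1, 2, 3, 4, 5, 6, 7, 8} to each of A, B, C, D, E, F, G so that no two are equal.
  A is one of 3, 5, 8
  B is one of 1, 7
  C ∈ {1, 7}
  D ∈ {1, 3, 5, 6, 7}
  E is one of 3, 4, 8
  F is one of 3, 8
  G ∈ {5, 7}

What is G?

The 7 variables draw from only 7 values {1, 3, 4, 5, 6, 7, 8}, so each is used; only E can be 4, hence E = 4.
Among the 6 still-open variables, 6 fits only D (and all 6 values in {1, 3, 5, 6, 7, 8} must be used), so D = 6.
The 2 variables B and C are confined to {1, 7}, which locks those values in; drop them from G.
So G = 5.

5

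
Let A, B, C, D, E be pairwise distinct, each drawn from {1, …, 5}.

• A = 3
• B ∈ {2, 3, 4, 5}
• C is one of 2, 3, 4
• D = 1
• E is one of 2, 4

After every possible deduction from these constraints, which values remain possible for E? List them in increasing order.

A must be 3 (only option left). Eliminate 3 elsewhere: B, C.
D must be 1 (only option left).
The 3 still-open variables draw from only 3 values {2, 4, 5}, so each is used; only B can be 5, hence B = 5.
No further eliminations apply; E can still be any of 2, 4.

2, 4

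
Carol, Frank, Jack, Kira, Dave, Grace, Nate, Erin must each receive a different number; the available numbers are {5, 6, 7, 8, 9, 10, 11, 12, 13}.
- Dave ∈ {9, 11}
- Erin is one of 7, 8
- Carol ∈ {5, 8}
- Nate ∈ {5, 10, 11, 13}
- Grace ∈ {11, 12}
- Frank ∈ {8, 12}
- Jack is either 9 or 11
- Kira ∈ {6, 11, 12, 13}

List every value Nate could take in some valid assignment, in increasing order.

Jack and Dave between them cover only {9, 11} — a naked pair. Remove those values from Kira, Grace, Nate.
That leaves Grace = 12. Strike 12 from Frank, Kira.
That leaves Frank = 8. Strike 8 from Carol, Erin.
That leaves Erin = 7.
Carol's domain is down to {5}, so Carol = 5. Remove 5 from Nate.
No further eliminations apply; Nate can still be any of 10, 13.

10, 13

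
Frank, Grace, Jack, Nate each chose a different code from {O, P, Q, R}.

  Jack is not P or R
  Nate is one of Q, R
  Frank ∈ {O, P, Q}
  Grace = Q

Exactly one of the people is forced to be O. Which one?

Jack

Grace has just one choice, so Grace = Q. Eliminate Q elsewhere: Frank, Jack, Nate.
So O goes to Jack.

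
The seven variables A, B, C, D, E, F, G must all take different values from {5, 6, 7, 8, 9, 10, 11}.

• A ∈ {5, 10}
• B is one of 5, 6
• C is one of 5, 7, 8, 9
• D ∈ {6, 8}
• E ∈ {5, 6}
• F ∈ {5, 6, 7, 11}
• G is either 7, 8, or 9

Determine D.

8

The 7 variables together cover exactly {5, 6, 7, 8, 9, 10, 11} — 7 values for 7 variables — and 10 appears only in A's list, so A = 10.
The 6 still-open variables draw from only 6 values {5, 6, 7, 8, 9, 11}, so each is used; only F can be 11, hence F = 11.
B and E share exactly the 2 values {5, 6}; by pigeonhole those values go to them, so strike 5, 6 from C, D.
So D = 8.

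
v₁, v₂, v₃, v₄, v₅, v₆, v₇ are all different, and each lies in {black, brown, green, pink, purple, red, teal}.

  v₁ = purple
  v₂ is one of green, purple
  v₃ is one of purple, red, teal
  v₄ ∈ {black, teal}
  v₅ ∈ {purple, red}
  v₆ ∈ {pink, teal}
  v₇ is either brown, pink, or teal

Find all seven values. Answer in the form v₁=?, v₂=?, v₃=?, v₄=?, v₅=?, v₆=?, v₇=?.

v₁ must be purple (only option left). So v₂, v₃, v₅ can't be purple.
That leaves v₂ = green.
v₅ has just one choice, so v₅ = red. Eliminate red elsewhere: v₃.
v₃'s domain is down to {teal}, so v₃ = teal. Eliminate teal elsewhere: v₄, v₆, v₇.
That leaves v₄ = black.
v₆ must be pink (only option left). Eliminate pink elsewhere: v₇.
v₇'s domain is down to {brown}, so v₇ = brown.

v₁=purple, v₂=green, v₃=teal, v₄=black, v₅=red, v₆=pink, v₇=brown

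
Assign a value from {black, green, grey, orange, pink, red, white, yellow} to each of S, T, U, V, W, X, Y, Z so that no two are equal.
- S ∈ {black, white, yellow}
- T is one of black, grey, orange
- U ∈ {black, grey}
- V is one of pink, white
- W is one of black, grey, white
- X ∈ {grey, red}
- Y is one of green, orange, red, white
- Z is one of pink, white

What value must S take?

The 8 variables together cover exactly {black, green, grey, orange, pink, red, white, yellow} — 8 values for 8 variables — and green appears only in Y's list, so Y = green.
Among the 7 still-open variables, orange fits only T (and all 7 values in {black, grey, orange, pink, red, white, yellow} must be used), so T = orange.
Among the 6 still-open variables, red fits only X (and all 6 values in {black, grey, pink, red, white, yellow} must be used), so X = red.
Among the 5 still-open variables, yellow fits only S (and all 5 values in {black, grey, pink, white, yellow} must be used), so S = yellow.

yellow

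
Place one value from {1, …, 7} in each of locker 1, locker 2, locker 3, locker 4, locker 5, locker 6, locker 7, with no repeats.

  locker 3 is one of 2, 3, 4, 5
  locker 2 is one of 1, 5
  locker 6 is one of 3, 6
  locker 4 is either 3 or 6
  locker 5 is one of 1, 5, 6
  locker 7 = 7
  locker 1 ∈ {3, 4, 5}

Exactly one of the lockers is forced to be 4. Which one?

locker 7 has just one choice, so locker 7 = 7.
Among the 6 still-open variables, 2 fits only locker 3 (and all 6 values in {1, 2, 3, 4, 5, 6} must be used), so locker 3 = 2.
The 5 still-open variables draw from only 5 values {1, 3, 4, 5, 6}, so each is used; only locker 1 can be 4, hence locker 1 = 4.

locker 1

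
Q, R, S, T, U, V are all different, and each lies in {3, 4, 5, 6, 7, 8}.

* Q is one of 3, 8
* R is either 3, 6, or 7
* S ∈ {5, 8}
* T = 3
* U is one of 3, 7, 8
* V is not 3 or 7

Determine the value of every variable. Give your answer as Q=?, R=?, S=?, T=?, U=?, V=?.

Q=8, R=6, S=5, T=3, U=7, V=4

T must be 3 (only option left). Strike 3 from Q, R, U.
Q has just one choice, so Q = 8. Eliminate 8 elsewhere: S, U, V.
S's domain is down to {5}, so S = 5. So V can't be 5.
U must be 7 (only option left). So R can't be 7.
R has just one choice, so R = 6. Strike 6 from V.
V must be 4 (only option left).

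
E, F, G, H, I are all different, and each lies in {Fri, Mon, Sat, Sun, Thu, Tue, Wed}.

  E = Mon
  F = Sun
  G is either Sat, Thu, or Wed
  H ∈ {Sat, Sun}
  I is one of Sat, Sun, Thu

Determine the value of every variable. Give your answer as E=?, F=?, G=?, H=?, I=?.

E's domain is down to {Mon}, so E = Mon.
F must be Sun (only option left). Remove Sun from H, I.
H must be Sat (only option left). Strike Sat from G, I.
I's domain is down to {Thu}, so I = Thu. Strike Thu from G.
That leaves G = Wed.

E=Mon, F=Sun, G=Wed, H=Sat, I=Thu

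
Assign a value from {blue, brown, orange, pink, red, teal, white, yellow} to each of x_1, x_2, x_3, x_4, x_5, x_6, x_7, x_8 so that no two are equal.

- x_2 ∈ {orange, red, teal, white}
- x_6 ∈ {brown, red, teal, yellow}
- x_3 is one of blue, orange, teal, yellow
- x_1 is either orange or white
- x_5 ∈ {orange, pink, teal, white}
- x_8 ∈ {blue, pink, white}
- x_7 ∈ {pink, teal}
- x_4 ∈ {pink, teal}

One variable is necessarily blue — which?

x_8

The 8 variables together cover exactly {blue, brown, orange, pink, red, teal, white, yellow} — 8 values for 8 variables — and brown appears only in x_6's list, so x_6 = brown.
The 7 still-open variables draw from only 7 values {blue, orange, pink, red, teal, white, yellow}, so each is used; only x_2 can be red, hence x_2 = red.
Among the 6 still-open variables, yellow fits only x_3 (and all 6 values in {blue, orange, pink, teal, white, yellow} must be used), so x_3 = yellow.
The 5 still-open variables together cover exactly {blue, orange, pink, teal, white} — 5 values for 5 variables — and blue appears only in x_8's list, so x_8 = blue.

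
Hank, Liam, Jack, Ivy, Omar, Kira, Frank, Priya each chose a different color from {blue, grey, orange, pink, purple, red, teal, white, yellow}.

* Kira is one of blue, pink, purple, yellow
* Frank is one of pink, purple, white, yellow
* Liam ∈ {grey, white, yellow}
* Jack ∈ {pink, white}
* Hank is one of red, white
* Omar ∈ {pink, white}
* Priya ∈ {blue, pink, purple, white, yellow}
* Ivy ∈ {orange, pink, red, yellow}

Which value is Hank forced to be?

Among the 8 variables, grey fits only Liam (and all 8 values in {blue, grey, orange, pink, purple, red, white, yellow} must be used), so Liam = grey.
Among the 7 still-open variables, orange fits only Ivy (and all 7 values in {blue, orange, pink, purple, red, white, yellow} must be used), so Ivy = orange.
Among the 6 still-open variables, red fits only Hank (and all 6 values in {blue, pink, purple, red, white, yellow} must be used), so Hank = red.

red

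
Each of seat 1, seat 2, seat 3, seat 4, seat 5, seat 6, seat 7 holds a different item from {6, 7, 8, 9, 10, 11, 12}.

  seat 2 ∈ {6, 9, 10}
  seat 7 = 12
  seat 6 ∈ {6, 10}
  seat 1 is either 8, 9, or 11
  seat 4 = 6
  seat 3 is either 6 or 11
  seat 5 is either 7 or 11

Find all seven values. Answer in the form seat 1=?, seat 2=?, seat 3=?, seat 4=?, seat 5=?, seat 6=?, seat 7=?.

seat 1=8, seat 2=9, seat 3=11, seat 4=6, seat 5=7, seat 6=10, seat 7=12

seat 4 must be 6 (only option left). Strike 6 from seat 2, seat 3, seat 6.
seat 6's domain is down to {10}, so seat 6 = 10. Remove 10 from seat 2.
seat 7 has just one choice, so seat 7 = 12.
seat 2 must be 9 (only option left). Eliminate 9 elsewhere: seat 1.
That leaves seat 3 = 11. So seat 1, seat 5 can't be 11.
That leaves seat 5 = 7.
seat 1 has just one choice, so seat 1 = 8.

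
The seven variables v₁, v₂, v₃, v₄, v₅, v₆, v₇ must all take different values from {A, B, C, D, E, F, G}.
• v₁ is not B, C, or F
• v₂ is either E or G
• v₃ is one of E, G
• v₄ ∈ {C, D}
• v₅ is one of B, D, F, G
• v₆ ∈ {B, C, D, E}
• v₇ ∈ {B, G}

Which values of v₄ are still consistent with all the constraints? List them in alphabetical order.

Among the 7 variables, A fits only v₁ (and all 7 values in {A, B, C, D, E, F, G} must be used), so v₁ = A.
The 6 still-open variables together cover exactly {B, C, D, E, F, G} — 6 values for 6 variables — and F appears only in v₅'s list, so v₅ = F.
v₂ and v₃ share exactly the 2 values {E, G}; by pigeonhole those values go to them, so strike E, G from v₆, v₇.
v₇ must be B (only option left). Remove B from v₆.
No further eliminations apply; v₄ can still be any of C, D.

C, D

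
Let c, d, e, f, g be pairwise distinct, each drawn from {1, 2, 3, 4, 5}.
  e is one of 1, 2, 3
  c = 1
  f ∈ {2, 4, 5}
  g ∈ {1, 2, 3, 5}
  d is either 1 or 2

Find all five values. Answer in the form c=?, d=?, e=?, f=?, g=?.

c has just one choice, so c = 1. So d, e, g can't be 1.
d must be 2 (only option left). So e, f, g can't be 2.
e must be 3 (only option left). Eliminate 3 elsewhere: g.
g's domain is down to {5}, so g = 5. So f can't be 5.
f's domain is down to {4}, so f = 4.

c=1, d=2, e=3, f=4, g=5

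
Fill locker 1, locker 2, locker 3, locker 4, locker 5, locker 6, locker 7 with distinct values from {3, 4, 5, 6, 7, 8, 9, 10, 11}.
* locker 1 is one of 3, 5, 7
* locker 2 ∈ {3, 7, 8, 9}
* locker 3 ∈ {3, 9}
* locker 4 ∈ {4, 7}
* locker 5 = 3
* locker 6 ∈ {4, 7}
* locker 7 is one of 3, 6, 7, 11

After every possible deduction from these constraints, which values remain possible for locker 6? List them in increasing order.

locker 5 has just one choice, so locker 5 = 3. So locker 1, locker 2, locker 3, locker 7 can't be 3.
locker 3 must be 9 (only option left). Eliminate 9 elsewhere: locker 2.
locker 4 and locker 6 between them cover only {4, 7} — a naked pair. Remove those values from locker 1, locker 2, locker 7.
locker 1's domain is down to {5}, so locker 1 = 5.
locker 2 must be 8 (only option left).
No further eliminations apply; locker 6 can still be any of 4, 7.

4, 7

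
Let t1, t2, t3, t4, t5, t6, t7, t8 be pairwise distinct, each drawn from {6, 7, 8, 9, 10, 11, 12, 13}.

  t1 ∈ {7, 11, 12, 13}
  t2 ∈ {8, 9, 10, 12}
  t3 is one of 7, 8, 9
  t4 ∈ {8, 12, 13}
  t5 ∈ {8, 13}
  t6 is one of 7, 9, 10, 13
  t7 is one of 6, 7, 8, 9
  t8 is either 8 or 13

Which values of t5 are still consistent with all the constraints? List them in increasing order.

8, 13

The 8 variables draw from only 8 values {6, 7, 8, 9, 10, 11, 12, 13}, so each is used; only t7 can be 6, hence t7 = 6.
Among the 7 still-open variables, 11 fits only t1 (and all 7 values in {7, 8, 9, 10, 11, 12, 13} must be used), so t1 = 11.
t5 and t8 between them cover only {8, 13} — a naked pair. Remove those values from t2, t3, t4, t6.
t4 has just one choice, so t4 = 12. Remove 12 from t2.
No further eliminations apply; t5 can still be any of 8, 13.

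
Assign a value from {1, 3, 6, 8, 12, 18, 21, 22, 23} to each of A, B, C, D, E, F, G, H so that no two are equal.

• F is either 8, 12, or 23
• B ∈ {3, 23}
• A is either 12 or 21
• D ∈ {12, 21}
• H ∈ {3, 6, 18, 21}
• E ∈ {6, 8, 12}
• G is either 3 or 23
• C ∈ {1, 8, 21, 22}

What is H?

18

A and D share exactly the 2 values {12, 21}; by pigeonhole those values go to them, so strike 12, 21 from C, E, F, H.
B and G share exactly the 2 values {3, 23}; by pigeonhole those values go to them, so strike 3, 23 from F, H.
F's domain is down to {8}, so F = 8. Remove 8 from C, E.
E has just one choice, so E = 6. Remove 6 from H.
So H = 18.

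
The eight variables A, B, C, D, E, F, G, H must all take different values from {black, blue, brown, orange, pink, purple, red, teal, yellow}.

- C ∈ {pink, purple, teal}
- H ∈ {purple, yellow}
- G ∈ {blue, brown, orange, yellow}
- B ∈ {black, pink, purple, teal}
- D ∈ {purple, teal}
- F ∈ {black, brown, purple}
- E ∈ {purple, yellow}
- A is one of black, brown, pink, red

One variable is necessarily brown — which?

F

E and H share exactly the 2 values {purple, yellow}; by pigeonhole those values go to them, so strike purple, yellow from B, C, D, F, G.
D has just one choice, so D = teal. Remove teal from B, C.
C's domain is down to {pink}, so C = pink. Remove pink from A, B.
B has just one choice, so B = black. Eliminate black elsewhere: A, F.
So brown goes to F.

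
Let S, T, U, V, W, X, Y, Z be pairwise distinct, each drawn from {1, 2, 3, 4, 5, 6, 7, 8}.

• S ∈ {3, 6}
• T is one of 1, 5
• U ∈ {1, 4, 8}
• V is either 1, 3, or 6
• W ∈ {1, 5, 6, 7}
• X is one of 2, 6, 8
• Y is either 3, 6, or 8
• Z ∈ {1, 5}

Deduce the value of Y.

The 8 variables draw from only 8 values {1, 2, 3, 4, 5, 6, 7, 8}, so each is used; only X can be 2, hence X = 2.
Among the 7 still-open variables, 4 fits only U (and all 7 values in {1, 3, 4, 5, 6, 7, 8} must be used), so U = 4.
Among the 6 still-open variables, 7 fits only W (and all 6 values in {1, 3, 5, 6, 7, 8} must be used), so W = 7.
The 5 still-open variables together cover exactly {1, 3, 5, 6, 8} — 5 values for 5 variables — and 8 appears only in Y's list, so Y = 8.

8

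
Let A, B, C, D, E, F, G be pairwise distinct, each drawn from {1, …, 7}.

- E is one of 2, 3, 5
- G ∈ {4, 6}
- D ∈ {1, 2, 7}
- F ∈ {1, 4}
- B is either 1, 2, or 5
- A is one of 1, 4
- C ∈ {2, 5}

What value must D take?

7

The 7 variables draw from only 7 values {1, 2, 3, 4, 5, 6, 7}, so each is used; only E can be 3, hence E = 3.
Among the 6 still-open variables, 6 fits only G (and all 6 values in {1, 2, 4, 5, 6, 7} must be used), so G = 6.
The 5 still-open variables together cover exactly {1, 2, 4, 5, 7} — 5 values for 5 variables — and 7 appears only in D's list, so D = 7.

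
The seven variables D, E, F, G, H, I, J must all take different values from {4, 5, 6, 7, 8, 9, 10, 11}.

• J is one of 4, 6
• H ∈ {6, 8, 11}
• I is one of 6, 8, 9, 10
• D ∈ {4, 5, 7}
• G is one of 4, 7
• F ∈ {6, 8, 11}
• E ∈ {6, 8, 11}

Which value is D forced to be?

E, F, H between them cover only {6, 8, 11} — a naked triple. Remove those values from I, J.
That leaves J = 4. Eliminate 4 elsewhere: D, G.
G has just one choice, so G = 7. Remove 7 from D.
So D = 5.

5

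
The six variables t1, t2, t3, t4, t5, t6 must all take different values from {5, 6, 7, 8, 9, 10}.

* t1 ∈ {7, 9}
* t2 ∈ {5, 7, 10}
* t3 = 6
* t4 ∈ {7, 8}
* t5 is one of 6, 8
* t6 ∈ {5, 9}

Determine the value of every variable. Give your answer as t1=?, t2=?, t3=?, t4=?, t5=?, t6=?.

t3's domain is down to {6}, so t3 = 6. Strike 6 from t5.
t5 must be 8 (only option left). So t4 can't be 8.
t4 has just one choice, so t4 = 7. So t1, t2 can't be 7.
That leaves t1 = 9. Strike 9 from t6.
t6's domain is down to {5}, so t6 = 5. Eliminate 5 elsewhere: t2.
t2 has just one choice, so t2 = 10.

t1=9, t2=10, t3=6, t4=7, t5=8, t6=5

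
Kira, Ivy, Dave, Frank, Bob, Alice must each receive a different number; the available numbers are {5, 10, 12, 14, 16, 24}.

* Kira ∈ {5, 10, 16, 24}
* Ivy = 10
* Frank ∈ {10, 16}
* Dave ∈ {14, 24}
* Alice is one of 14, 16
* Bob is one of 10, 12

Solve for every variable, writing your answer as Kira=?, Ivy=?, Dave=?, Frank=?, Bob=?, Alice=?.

Kira=5, Ivy=10, Dave=24, Frank=16, Bob=12, Alice=14

Ivy must be 10 (only option left). Eliminate 10 elsewhere: Kira, Frank, Bob.
Frank must be 16 (only option left). Strike 16 from Kira, Alice.
That leaves Bob = 12.
Alice must be 14 (only option left). Eliminate 14 elsewhere: Dave.
Dave must be 24 (only option left). Strike 24 from Kira.
Kira has just one choice, so Kira = 5.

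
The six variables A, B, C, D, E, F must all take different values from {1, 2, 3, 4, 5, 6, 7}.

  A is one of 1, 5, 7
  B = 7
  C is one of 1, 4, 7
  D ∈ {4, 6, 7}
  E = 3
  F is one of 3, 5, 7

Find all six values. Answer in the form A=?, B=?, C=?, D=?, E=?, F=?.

A=1, B=7, C=4, D=6, E=3, F=5

B has just one choice, so B = 7. Eliminate 7 elsewhere: A, C, D, F.
E's domain is down to {3}, so E = 3. Strike 3 from F.
F has just one choice, so F = 5. So A can't be 5.
A must be 1 (only option left). So C can't be 1.
C must be 4 (only option left). Strike 4 from D.
D has just one choice, so D = 6.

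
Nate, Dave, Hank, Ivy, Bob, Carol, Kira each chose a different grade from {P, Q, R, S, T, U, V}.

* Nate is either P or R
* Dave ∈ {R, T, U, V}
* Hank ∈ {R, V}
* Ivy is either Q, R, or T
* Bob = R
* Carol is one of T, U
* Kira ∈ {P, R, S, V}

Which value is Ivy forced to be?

Bob's domain is down to {R}, so Bob = R. Strike R from Nate, Dave, Hank, Ivy, Kira.
Nate's domain is down to {P}, so Nate = P. Remove P from Kira.
Hank's domain is down to {V}, so Hank = V. Strike V from Dave, Kira.
Kira has just one choice, so Kira = S.
Among the 3 still-open variables, Q fits only Ivy (and all 3 values in {Q, T, U} must be used), so Ivy = Q.

Q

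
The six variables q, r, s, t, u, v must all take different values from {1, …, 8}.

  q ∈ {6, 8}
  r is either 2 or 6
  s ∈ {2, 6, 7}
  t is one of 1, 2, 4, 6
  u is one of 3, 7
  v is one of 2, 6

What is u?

3

r and v between them cover only {2, 6} — a naked pair. Remove those values from q, s, t.
q must be 8 (only option left).
s must be 7 (only option left). So u can't be 7.
So u = 3.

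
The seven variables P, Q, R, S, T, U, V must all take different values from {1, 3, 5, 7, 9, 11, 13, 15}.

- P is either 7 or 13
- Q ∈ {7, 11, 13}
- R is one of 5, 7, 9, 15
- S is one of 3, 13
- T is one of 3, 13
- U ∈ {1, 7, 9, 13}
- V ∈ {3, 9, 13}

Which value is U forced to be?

The 2 variables S and T are confined to {3, 13}, which locks those values in; drop them from P, Q, U, V.
That leaves P = 7. Eliminate 7 elsewhere: Q, R, U.
That leaves Q = 11.
V's domain is down to {9}, so V = 9. Eliminate 9 elsewhere: R, U.
So U = 1.

1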